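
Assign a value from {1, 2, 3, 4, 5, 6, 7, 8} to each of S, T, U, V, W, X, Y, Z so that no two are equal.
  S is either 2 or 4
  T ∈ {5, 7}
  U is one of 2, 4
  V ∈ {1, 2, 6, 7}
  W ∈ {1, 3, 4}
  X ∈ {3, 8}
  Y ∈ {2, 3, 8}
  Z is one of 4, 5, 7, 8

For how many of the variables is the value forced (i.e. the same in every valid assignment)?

The 8 variables draw from only 8 values {1, 2, 3, 4, 5, 6, 7, 8}, so each is used; only V can be 6, hence V = 6.
Among the 7 still-open variables, 1 fits only W (and all 7 values in {1, 2, 3, 4, 5, 7, 8} must be used), so W = 1.
S and U between them cover only {2, 4} — a naked pair. Remove those values from Y, Z.
X and Y between them cover only {3, 8} — a naked pair. Remove those values from Z.
Determined: V=6, W=1. The other variables each still have more than one consistent value. That makes 2.

2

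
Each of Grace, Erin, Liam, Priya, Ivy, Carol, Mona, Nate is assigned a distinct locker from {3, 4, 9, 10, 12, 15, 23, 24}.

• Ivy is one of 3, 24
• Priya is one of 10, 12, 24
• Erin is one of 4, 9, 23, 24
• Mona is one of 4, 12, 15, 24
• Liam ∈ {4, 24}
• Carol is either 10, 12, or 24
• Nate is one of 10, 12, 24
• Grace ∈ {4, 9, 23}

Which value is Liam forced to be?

4

Among the 8 variables, 3 fits only Ivy (and all 8 values in {3, 4, 9, 10, 12, 15, 23, 24} must be used), so Ivy = 3.
The 7 still-open variables together cover exactly {4, 9, 10, 12, 15, 23, 24} — 7 values for 7 variables — and 15 appears only in Mona's list, so Mona = 15.
Priya, Carol, Nate share exactly the 3 values {10, 12, 24}; by pigeonhole those values go to them, so strike 10, 12, 24 from Erin, Liam.
So Liam = 4.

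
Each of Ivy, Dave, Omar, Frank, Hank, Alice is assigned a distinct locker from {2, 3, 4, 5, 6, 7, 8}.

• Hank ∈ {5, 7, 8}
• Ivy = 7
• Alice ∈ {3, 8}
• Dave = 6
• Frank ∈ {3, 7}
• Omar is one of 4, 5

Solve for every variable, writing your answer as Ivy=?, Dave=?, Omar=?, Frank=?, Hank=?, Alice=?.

Ivy's domain is down to {7}, so Ivy = 7. Remove 7 from Frank, Hank.
That leaves Dave = 6.
Frank must be 3 (only option left). Remove 3 from Alice.
Alice must be 8 (only option left). Remove 8 from Hank.
That leaves Hank = 5. Strike 5 from Omar.
Omar has just one choice, so Omar = 4.

Ivy=7, Dave=6, Omar=4, Frank=3, Hank=5, Alice=8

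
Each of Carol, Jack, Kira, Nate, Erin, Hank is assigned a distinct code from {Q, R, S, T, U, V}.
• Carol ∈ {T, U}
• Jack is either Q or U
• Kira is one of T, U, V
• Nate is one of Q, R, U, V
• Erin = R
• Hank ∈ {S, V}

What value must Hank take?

Erin's domain is down to {R}, so Erin = R. Strike R from Nate.
The 5 still-open variables together cover exactly {Q, S, T, U, V} — 5 values for 5 variables — and S appears only in Hank's list, so Hank = S.

S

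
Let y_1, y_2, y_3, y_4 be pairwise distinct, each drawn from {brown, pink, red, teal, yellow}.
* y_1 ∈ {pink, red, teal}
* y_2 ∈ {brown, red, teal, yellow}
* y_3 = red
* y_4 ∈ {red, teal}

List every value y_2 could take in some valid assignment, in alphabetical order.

y_3's domain is down to {red}, so y_3 = red. Strike red from y_1, y_2, y_4.
y_4 must be teal (only option left). So y_1, y_2 can't be teal.
y_1 has just one choice, so y_1 = pink.
No further eliminations apply; y_2 can still be any of brown, yellow.

brown, yellow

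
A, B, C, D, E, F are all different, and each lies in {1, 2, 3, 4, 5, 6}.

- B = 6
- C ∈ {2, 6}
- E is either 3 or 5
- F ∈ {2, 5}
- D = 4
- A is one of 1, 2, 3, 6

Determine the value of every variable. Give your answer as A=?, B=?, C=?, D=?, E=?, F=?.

A=1, B=6, C=2, D=4, E=3, F=5

B has just one choice, so B = 6. So A, C can't be 6.
C's domain is down to {2}, so C = 2. Remove 2 from A, F.
D must be 4 (only option left).
F's domain is down to {5}, so F = 5. Remove 5 from E.
That leaves E = 3. Strike 3 from A.
A must be 1 (only option left).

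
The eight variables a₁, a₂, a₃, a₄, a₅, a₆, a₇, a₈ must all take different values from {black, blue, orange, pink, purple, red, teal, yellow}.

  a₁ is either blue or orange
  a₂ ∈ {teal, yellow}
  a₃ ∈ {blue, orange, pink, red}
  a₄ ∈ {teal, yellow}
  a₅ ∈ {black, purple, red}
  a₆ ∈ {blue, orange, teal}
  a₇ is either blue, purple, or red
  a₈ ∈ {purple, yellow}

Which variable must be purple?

Among the 8 variables, black fits only a₅ (and all 8 values in {black, blue, orange, pink, purple, red, teal, yellow} must be used), so a₅ = black.
Among the 7 still-open variables, pink fits only a₃ (and all 7 values in {blue, orange, pink, purple, red, teal, yellow} must be used), so a₃ = pink.
The 6 still-open variables together cover exactly {blue, orange, purple, red, teal, yellow} — 6 values for 6 variables — and red appears only in a₇'s list, so a₇ = red.
Among the 5 still-open variables, purple fits only a₈ (and all 5 values in {blue, orange, purple, teal, yellow} must be used), so a₈ = purple.

a₈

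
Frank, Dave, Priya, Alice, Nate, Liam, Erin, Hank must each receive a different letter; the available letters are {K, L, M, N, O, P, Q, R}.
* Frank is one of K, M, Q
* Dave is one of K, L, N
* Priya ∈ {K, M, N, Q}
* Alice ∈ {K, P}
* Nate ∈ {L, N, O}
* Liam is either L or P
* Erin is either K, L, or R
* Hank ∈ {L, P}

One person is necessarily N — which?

Dave

The 8 variables together cover exactly {K, L, M, N, O, P, Q, R} — 8 values for 8 variables — and O appears only in Nate's list, so Nate = O.
The 7 still-open variables draw from only 7 values {K, L, M, N, P, Q, R}, so each is used; only Erin can be R, hence Erin = R.
Liam and Hank share exactly the 2 values {L, P}; by pigeonhole those values go to them, so strike L, P from Dave, Alice.
That leaves Alice = K. Strike K from Frank, Dave, Priya.
So N goes to Dave.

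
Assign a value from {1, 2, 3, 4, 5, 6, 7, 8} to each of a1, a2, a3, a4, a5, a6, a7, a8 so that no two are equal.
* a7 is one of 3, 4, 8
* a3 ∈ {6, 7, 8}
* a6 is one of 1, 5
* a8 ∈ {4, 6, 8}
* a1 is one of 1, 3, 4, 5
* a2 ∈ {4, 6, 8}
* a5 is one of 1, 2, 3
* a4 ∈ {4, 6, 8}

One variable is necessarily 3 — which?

a7

The 8 variables together cover exactly {1, 2, 3, 4, 5, 6, 7, 8} — 8 values for 8 variables — and 2 appears only in a5's list, so a5 = 2.
The 7 still-open variables draw from only 7 values {1, 3, 4, 5, 6, 7, 8}, so each is used; only a3 can be 7, hence a3 = 7.
a2, a4, a8 share exactly the 3 values {4, 6, 8}; by pigeonhole those values go to them, so strike 4, 6, 8 from a1, a7.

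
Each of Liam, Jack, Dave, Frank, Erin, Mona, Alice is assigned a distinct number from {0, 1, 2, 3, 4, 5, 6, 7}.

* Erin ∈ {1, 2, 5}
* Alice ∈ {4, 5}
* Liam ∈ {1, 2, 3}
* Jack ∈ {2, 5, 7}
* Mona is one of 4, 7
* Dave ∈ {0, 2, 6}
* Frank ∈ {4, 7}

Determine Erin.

The 2 variables Frank and Mona are confined to {4, 7}, which locks those values in; drop them from Jack, Alice.
Alice must be 5 (only option left). So Jack, Erin can't be 5.
That leaves Jack = 2. So Liam, Dave, Erin can't be 2.
So Erin = 1.

1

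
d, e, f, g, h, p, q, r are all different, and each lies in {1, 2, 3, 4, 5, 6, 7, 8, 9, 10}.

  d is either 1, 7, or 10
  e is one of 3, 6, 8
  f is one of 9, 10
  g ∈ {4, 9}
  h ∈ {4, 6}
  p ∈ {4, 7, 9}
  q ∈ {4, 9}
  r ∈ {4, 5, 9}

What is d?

g and q between them cover only {4, 9} — a naked pair. Remove those values from f, h, p, r.
f must be 10 (only option left). Strike 10 from d.
h has just one choice, so h = 6. Eliminate 6 elsewhere: e.
That leaves p = 7. Eliminate 7 elsewhere: d.
So d = 1.

1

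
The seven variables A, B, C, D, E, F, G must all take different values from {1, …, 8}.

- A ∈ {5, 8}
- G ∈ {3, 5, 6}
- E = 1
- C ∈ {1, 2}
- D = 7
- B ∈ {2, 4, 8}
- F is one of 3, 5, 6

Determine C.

2

D must be 7 (only option left).
E has just one choice, so E = 1. So C can't be 1.
So C = 2.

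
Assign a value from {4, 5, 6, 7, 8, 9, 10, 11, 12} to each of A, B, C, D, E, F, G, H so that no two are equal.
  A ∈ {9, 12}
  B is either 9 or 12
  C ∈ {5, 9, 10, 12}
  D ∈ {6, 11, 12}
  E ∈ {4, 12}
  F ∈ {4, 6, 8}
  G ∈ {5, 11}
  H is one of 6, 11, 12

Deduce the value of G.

5

Among the 8 variables, 8 fits only F (and all 8 values in {4, 5, 6, 8, 9, 10, 11, 12} must be used), so F = 8.
The 7 still-open variables draw from only 7 values {4, 5, 6, 9, 10, 11, 12}, so each is used; only E can be 4, hence E = 4.
Among the 6 still-open variables, 10 fits only C (and all 6 values in {5, 6, 9, 10, 11, 12} must be used), so C = 10.
The 5 still-open variables draw from only 5 values {5, 6, 9, 11, 12}, so each is used; only G can be 5, hence G = 5.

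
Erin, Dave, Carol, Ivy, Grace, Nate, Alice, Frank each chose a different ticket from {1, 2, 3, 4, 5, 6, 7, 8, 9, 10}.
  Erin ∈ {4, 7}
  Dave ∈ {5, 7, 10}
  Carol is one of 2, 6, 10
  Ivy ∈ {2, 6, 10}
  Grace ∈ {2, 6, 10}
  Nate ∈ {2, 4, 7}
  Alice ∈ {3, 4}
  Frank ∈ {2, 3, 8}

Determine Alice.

Among the 8 variables, 5 fits only Dave (and all 8 values in {2, 3, 4, 5, 6, 7, 8, 10} must be used), so Dave = 5.
The 7 still-open variables together cover exactly {2, 3, 4, 6, 7, 8, 10} — 7 values for 7 variables — and 8 appears only in Frank's list, so Frank = 8.
The 6 still-open variables together cover exactly {2, 3, 4, 6, 7, 10} — 6 values for 6 variables — and 3 appears only in Alice's list, so Alice = 3.

3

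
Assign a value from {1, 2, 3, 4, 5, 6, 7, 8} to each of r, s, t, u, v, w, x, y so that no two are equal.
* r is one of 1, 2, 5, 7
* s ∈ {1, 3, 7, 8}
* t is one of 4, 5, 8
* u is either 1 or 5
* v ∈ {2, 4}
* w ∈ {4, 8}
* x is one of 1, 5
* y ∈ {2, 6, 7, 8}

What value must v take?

Among the 8 variables, 3 fits only s (and all 8 values in {1, 2, 3, 4, 5, 6, 7, 8} must be used), so s = 3.
The 7 still-open variables draw from only 7 values {1, 2, 4, 5, 6, 7, 8}, so each is used; only y can be 6, hence y = 6.
The 6 still-open variables draw from only 6 values {1, 2, 4, 5, 7, 8}, so each is used; only r can be 7, hence r = 7.
Among the 5 still-open variables, 2 fits only v (and all 5 values in {1, 2, 4, 5, 8} must be used), so v = 2.

2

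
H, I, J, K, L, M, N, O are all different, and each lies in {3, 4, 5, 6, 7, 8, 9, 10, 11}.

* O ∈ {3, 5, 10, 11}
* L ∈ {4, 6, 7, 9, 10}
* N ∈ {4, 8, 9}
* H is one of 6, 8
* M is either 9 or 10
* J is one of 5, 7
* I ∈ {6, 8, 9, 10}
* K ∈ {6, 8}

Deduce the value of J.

5

H and K between them cover only {6, 8} — a naked pair. Remove those values from I, L, N.
I and M between them cover only {9, 10} — a naked pair. Remove those values from L, N, O.
That leaves N = 4. Eliminate 4 elsewhere: L.
L has just one choice, so L = 7. Strike 7 from J.
So J = 5.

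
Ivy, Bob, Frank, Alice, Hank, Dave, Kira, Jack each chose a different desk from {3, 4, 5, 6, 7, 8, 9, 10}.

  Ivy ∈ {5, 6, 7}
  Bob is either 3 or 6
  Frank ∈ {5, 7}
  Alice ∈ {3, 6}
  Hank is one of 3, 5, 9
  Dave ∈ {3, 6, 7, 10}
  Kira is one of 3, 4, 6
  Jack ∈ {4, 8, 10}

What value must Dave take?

10

Among the 8 variables, 8 fits only Jack (and all 8 values in {3, 4, 5, 6, 7, 8, 9, 10} must be used), so Jack = 8.
The 7 still-open variables draw from only 7 values {3, 4, 5, 6, 7, 9, 10}, so each is used; only Kira can be 4, hence Kira = 4.
The 6 still-open variables together cover exactly {3, 5, 6, 7, 9, 10} — 6 values for 6 variables — and 9 appears only in Hank's list, so Hank = 9.
Among the 5 still-open variables, 10 fits only Dave (and all 5 values in {3, 5, 6, 7, 10} must be used), so Dave = 10.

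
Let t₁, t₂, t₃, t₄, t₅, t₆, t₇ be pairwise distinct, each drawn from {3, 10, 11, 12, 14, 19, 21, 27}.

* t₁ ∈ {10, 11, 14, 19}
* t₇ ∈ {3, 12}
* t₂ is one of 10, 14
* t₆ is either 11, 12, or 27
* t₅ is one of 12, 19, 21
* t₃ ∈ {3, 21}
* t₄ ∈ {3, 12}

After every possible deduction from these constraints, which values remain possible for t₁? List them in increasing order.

10, 11, 14

The 2 variables t₄ and t₇ are confined to {3, 12}, which locks those values in; drop them from t₃, t₅, t₆.
That leaves t₃ = 21. So t₅ can't be 21.
That leaves t₅ = 19. Strike 19 from t₁.
No further eliminations apply; t₁ can still be any of 10, 11, 14.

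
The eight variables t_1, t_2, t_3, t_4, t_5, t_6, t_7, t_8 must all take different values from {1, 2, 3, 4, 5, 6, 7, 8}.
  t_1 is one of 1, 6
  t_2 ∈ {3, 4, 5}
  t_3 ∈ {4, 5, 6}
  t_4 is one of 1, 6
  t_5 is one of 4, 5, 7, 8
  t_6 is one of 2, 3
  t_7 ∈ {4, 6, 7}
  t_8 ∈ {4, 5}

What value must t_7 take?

7

Among the 8 variables, 2 fits only t_6 (and all 8 values in {1, 2, 3, 4, 5, 6, 7, 8} must be used), so t_6 = 2.
The 7 still-open variables draw from only 7 values {1, 3, 4, 5, 6, 7, 8}, so each is used; only t_2 can be 3, hence t_2 = 3.
The 6 still-open variables together cover exactly {1, 4, 5, 6, 7, 8} — 6 values for 6 variables — and 8 appears only in t_5's list, so t_5 = 8.
The 5 still-open variables together cover exactly {1, 4, 5, 6, 7} — 5 values for 5 variables — and 7 appears only in t_7's list, so t_7 = 7.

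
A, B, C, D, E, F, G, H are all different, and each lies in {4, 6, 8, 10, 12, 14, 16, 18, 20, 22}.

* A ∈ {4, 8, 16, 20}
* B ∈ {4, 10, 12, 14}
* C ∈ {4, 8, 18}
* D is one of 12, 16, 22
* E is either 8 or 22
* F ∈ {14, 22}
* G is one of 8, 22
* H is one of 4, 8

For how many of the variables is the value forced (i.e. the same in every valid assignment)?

E and G between them cover only {8, 22} — a naked pair. Remove those values from A, C, D, F, H.
F must be 14 (only option left). Strike 14 from B.
H must be 4 (only option left). Strike 4 from A, B, C.
C's domain is down to {18}, so C = 18.
Determined: C=18, F=14, H=4. The other variables each still have more than one consistent value. That makes 3.

3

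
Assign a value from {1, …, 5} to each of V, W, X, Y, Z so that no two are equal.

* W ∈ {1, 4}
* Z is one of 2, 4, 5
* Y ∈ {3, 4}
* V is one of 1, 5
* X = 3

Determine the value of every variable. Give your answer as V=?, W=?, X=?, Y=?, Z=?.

V=5, W=1, X=3, Y=4, Z=2

X's domain is down to {3}, so X = 3. Strike 3 from Y.
That leaves Y = 4. Remove 4 from W, Z.
W must be 1 (only option left). Strike 1 from V.
V's domain is down to {5}, so V = 5. So Z can't be 5.
Z has just one choice, so Z = 2.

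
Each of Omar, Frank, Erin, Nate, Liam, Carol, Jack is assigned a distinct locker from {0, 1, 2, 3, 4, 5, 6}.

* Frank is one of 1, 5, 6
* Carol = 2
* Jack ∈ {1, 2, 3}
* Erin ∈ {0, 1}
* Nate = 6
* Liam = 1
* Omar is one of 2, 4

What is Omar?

Nate's domain is down to {6}, so Nate = 6. Eliminate 6 elsewhere: Frank.
Liam's domain is down to {1}, so Liam = 1. So Frank, Erin, Jack can't be 1.
Carol has just one choice, so Carol = 2. Eliminate 2 elsewhere: Omar, Jack.
So Omar = 4.

4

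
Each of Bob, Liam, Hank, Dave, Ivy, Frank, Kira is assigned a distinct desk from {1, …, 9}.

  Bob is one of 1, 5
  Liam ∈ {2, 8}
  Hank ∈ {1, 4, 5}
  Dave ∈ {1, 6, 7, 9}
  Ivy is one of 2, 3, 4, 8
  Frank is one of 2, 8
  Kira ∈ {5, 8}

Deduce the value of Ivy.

Liam and Frank share exactly the 2 values {2, 8}; by pigeonhole those values go to them, so strike 2, 8 from Ivy, Kira.
That leaves Kira = 5. Eliminate 5 elsewhere: Bob, Hank.
Bob's domain is down to {1}, so Bob = 1. Remove 1 from Hank, Dave.
That leaves Hank = 4. Eliminate 4 elsewhere: Ivy.
So Ivy = 3.

3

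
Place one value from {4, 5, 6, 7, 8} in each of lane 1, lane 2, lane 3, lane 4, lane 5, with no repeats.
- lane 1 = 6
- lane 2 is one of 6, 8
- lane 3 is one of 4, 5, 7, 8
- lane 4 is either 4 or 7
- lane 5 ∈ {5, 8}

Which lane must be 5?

lane 5

lane 1 has just one choice, so lane 1 = 6. Eliminate 6 elsewhere: lane 2.
That leaves lane 2 = 8. Strike 8 from lane 3, lane 5.
So 5 goes to lane 5.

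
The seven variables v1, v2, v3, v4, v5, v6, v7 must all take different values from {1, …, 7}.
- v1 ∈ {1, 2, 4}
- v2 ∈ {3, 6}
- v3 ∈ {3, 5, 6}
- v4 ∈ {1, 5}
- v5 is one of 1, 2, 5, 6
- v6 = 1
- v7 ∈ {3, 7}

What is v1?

4

v6 must be 1 (only option left). Eliminate 1 elsewhere: v1, v4, v5.
v4 has just one choice, so v4 = 5. Eliminate 5 elsewhere: v3, v5.
The 5 still-open variables draw from only 5 values {2, 3, 4, 6, 7}, so each is used; only v1 can be 4, hence v1 = 4.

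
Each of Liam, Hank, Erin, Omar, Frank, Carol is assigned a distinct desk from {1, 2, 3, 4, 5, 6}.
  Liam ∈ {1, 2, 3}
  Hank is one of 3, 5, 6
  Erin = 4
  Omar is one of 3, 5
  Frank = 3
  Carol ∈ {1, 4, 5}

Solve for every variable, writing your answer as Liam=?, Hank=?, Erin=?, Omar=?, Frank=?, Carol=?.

Erin must be 4 (only option left). Strike 4 from Carol.
Frank has just one choice, so Frank = 3. Strike 3 from Liam, Hank, Omar.
Omar must be 5 (only option left). Eliminate 5 elsewhere: Hank, Carol.
That leaves Carol = 1. Remove 1 from Liam.
Liam must be 2 (only option left).
That leaves Hank = 6.

Liam=2, Hank=6, Erin=4, Omar=5, Frank=3, Carol=1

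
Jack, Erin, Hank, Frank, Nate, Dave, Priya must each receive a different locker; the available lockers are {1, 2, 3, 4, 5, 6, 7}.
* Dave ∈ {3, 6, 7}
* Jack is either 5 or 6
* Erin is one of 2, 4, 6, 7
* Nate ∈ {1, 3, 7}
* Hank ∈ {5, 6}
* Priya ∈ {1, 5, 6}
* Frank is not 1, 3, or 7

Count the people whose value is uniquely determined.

Jack and Hank between them cover only {5, 6} — a naked pair. Remove those values from Erin, Frank, Dave, Priya.
Priya's domain is down to {1}, so Priya = 1. Remove 1 from Nate.
The 2 variables Nate and Dave are confined to {3, 7}, which locks those values in; drop them from Erin.
Determined: Priya=1. The other people each still have more than one consistent value. That makes 1.

1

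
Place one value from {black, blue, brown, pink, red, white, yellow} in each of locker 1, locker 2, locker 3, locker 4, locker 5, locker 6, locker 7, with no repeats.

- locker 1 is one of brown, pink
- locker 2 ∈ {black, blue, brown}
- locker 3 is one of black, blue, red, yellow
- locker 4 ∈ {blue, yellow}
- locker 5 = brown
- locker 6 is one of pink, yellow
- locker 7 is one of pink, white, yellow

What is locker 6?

yellow

locker 5 has just one choice, so locker 5 = brown. Remove brown from locker 1, locker 2.
locker 1's domain is down to {pink}, so locker 1 = pink. Remove pink from locker 6, locker 7.
So locker 6 = yellow.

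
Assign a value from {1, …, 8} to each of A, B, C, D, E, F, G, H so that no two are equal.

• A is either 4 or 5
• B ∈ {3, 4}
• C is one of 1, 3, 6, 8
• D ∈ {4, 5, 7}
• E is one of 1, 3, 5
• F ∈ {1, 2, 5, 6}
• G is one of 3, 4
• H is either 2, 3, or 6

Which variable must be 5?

The 8 variables draw from only 8 values {1, 2, 3, 4, 5, 6, 7, 8}, so each is used; only D can be 7, hence D = 7.
The 7 still-open variables draw from only 7 values {1, 2, 3, 4, 5, 6, 8}, so each is used; only C can be 8, hence C = 8.
The 2 variables B and G are confined to {3, 4}, which locks those values in; drop them from A, E, H.
So 5 goes to A.

A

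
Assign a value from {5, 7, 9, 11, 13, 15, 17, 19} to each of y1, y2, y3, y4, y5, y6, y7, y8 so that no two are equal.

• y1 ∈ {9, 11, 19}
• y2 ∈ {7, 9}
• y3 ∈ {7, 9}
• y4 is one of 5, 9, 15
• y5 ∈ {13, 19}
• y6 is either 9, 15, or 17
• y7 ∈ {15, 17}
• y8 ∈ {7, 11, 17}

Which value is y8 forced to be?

The 8 variables draw from only 8 values {5, 7, 9, 11, 13, 15, 17, 19}, so each is used; only y4 can be 5, hence y4 = 5.
Among the 7 still-open variables, 13 fits only y5 (and all 7 values in {7, 9, 11, 13, 15, 17, 19} must be used), so y5 = 13.
The 6 still-open variables draw from only 6 values {7, 9, 11, 15, 17, 19}, so each is used; only y1 can be 19, hence y1 = 19.
The 5 still-open variables draw from only 5 values {7, 9, 11, 15, 17}, so each is used; only y8 can be 11, hence y8 = 11.

11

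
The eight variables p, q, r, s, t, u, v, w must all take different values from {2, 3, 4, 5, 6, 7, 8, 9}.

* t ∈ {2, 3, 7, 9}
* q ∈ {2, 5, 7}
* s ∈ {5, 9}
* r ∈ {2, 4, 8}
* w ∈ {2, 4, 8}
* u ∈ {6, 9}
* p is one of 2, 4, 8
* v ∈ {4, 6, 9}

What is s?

5

Among the 8 variables, 3 fits only t (and all 8 values in {2, 3, 4, 5, 6, 7, 8, 9} must be used), so t = 3.
Among the 7 still-open variables, 7 fits only q (and all 7 values in {2, 4, 5, 6, 7, 8, 9} must be used), so q = 7.
The 6 still-open variables draw from only 6 values {2, 4, 5, 6, 8, 9}, so each is used; only s can be 5, hence s = 5.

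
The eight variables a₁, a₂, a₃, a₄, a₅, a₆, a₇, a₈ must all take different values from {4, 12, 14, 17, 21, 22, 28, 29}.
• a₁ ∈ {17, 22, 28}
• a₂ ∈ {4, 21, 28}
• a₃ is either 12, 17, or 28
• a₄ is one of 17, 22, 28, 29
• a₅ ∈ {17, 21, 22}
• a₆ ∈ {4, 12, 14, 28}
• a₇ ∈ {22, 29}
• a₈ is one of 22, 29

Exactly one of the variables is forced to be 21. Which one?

a₅

The 8 variables draw from only 8 values {4, 12, 14, 17, 21, 22, 28, 29}, so each is used; only a₆ can be 14, hence a₆ = 14.
The 7 still-open variables draw from only 7 values {4, 12, 17, 21, 22, 28, 29}, so each is used; only a₂ can be 4, hence a₂ = 4.
The 6 still-open variables draw from only 6 values {12, 17, 21, 22, 28, 29}, so each is used; only a₃ can be 12, hence a₃ = 12.
Among the 5 still-open variables, 21 fits only a₅ (and all 5 values in {17, 21, 22, 28, 29} must be used), so a₅ = 21.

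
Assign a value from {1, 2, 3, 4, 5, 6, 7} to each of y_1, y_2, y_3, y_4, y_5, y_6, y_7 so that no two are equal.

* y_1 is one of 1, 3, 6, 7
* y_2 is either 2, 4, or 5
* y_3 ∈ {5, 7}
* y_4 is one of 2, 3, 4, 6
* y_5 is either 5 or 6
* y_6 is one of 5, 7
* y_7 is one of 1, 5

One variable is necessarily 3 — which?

y_1

The 2 variables y_3 and y_6 are confined to {5, 7}, which locks those values in; drop them from y_1, y_2, y_5, y_7.
y_5's domain is down to {6}, so y_5 = 6. Eliminate 6 elsewhere: y_1, y_4.
y_7's domain is down to {1}, so y_7 = 1. Strike 1 from y_1.
So 3 goes to y_1.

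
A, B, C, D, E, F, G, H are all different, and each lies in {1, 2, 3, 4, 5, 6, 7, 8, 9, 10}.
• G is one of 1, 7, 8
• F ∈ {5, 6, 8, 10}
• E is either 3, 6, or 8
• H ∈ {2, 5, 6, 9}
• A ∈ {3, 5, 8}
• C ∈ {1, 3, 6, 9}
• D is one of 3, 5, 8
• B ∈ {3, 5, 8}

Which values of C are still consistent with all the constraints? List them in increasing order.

The 3 variables A, B, D are confined to {3, 5, 8}, which locks those values in; drop them from C, E, F, G, H.
That leaves E = 6. Strike 6 from C, F, H.
F must be 10 (only option left).
No further eliminations apply; C can still be any of 1, 9.

1, 9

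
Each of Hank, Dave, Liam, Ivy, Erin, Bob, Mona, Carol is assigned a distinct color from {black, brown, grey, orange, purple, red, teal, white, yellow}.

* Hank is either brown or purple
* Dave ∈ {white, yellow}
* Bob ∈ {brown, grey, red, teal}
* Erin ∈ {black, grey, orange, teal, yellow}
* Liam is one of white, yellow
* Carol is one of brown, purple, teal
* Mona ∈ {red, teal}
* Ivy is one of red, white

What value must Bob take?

Dave and Liam share exactly the 2 values {white, yellow}; by pigeonhole those values go to them, so strike white, yellow from Ivy, Erin.
Ivy has just one choice, so Ivy = red. Eliminate red elsewhere: Bob, Mona.
Mona has just one choice, so Mona = teal. Remove teal from Erin, Bob, Carol.
Hank and Carol share exactly the 2 values {brown, purple}; by pigeonhole those values go to them, so strike brown, purple from Bob.
So Bob = grey.

grey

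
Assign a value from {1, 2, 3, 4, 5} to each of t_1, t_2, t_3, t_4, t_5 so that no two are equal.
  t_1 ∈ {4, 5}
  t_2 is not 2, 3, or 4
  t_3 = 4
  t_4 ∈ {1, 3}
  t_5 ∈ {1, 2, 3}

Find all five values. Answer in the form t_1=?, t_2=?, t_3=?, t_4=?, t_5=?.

t_1=5, t_2=1, t_3=4, t_4=3, t_5=2

t_3's domain is down to {4}, so t_3 = 4. So t_1 can't be 4.
t_1 must be 5 (only option left). So t_2 can't be 5.
t_2's domain is down to {1}, so t_2 = 1. Strike 1 from t_4, t_5.
That leaves t_4 = 3. Eliminate 3 elsewhere: t_5.
t_5's domain is down to {2}, so t_5 = 2.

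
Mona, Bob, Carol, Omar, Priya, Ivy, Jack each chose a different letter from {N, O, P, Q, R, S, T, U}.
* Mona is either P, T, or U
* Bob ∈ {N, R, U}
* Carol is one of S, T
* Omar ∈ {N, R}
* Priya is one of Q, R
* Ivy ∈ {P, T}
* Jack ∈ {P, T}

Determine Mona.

U

The 7 variables draw from only 7 values {N, P, Q, R, S, T, U}, so each is used; only Priya can be Q, hence Priya = Q.
The 6 still-open variables together cover exactly {N, P, R, S, T, U} — 6 values for 6 variables — and S appears only in Carol's list, so Carol = S.
The 2 variables Ivy and Jack are confined to {P, T}, which locks those values in; drop them from Mona.
So Mona = U.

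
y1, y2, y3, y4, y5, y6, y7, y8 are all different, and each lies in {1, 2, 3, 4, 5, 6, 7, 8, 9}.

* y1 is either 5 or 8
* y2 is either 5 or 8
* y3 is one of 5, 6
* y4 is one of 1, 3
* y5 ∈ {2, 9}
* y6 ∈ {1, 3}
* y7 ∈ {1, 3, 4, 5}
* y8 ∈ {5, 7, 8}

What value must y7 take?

The 2 variables y1 and y2 are confined to {5, 8}, which locks those values in; drop them from y3, y7, y8.
That leaves y3 = 6.
y8 has just one choice, so y8 = 7.
The 2 variables y4 and y6 are confined to {1, 3}, which locks those values in; drop them from y7.
So y7 = 4.

4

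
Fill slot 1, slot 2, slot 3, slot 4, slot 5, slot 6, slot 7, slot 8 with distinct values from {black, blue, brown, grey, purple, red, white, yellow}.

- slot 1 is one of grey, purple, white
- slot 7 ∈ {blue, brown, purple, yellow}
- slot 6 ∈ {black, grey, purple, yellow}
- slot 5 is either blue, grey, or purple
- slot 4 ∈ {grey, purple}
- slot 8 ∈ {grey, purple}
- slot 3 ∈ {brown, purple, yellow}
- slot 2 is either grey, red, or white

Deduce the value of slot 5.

The 8 variables together cover exactly {black, blue, brown, grey, purple, red, white, yellow} — 8 values for 8 variables — and black appears only in slot 6's list, so slot 6 = black.
Among the 7 still-open variables, red fits only slot 2 (and all 7 values in {blue, brown, grey, purple, red, white, yellow} must be used), so slot 2 = red.
Among the 6 still-open variables, white fits only slot 1 (and all 6 values in {blue, brown, grey, purple, white, yellow} must be used), so slot 1 = white.
slot 4 and slot 8 between them cover only {grey, purple} — a naked pair. Remove those values from slot 3, slot 5, slot 7.
So slot 5 = blue.

blue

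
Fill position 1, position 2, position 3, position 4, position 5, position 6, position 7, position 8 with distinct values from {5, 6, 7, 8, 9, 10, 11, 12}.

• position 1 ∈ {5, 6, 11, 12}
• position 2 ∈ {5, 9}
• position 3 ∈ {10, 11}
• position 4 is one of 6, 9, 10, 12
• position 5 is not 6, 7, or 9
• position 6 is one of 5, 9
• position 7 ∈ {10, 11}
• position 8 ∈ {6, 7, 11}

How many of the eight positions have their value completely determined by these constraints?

2

The 8 variables together cover exactly {5, 6, 7, 8, 9, 10, 11, 12} — 8 values for 8 variables — and 7 appears only in position 8's list, so position 8 = 7.
The 7 still-open variables draw from only 7 values {5, 6, 8, 9, 10, 11, 12}, so each is used; only position 5 can be 8, hence position 5 = 8.
position 2 and position 6 share exactly the 2 values {5, 9}; by pigeonhole those values go to them, so strike 5, 9 from position 1, position 4.
position 3 and position 7 between them cover only {10, 11} — a naked pair. Remove those values from position 1, position 4.
Determined: position 5=8, position 8=7. The other positions each still have more than one consistent value. That makes 2.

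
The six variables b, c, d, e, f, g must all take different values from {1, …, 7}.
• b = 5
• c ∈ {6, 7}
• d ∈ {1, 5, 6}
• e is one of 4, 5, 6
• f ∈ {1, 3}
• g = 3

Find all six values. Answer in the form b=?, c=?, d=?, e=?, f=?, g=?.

b has just one choice, so b = 5. Remove 5 from d, e.
g has just one choice, so g = 3. Remove 3 from f.
That leaves f = 1. So d can't be 1.
d has just one choice, so d = 6. So c, e can't be 6.
That leaves e = 4.
c has just one choice, so c = 7.

b=5, c=7, d=6, e=4, f=1, g=3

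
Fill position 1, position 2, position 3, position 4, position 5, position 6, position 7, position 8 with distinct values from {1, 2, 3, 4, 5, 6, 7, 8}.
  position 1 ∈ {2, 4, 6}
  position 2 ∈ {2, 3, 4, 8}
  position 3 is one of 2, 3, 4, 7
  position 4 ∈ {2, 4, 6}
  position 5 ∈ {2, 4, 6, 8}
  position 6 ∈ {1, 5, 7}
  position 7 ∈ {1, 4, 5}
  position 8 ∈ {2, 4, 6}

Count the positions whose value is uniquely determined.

position 1, position 4, position 8 between them cover only {2, 4, 6} — a naked triple. Remove those values from position 2, position 3, position 5, position 7.
position 5's domain is down to {8}, so position 5 = 8. So position 2 can't be 8.
position 2's domain is down to {3}, so position 2 = 3. Eliminate 3 elsewhere: position 3.
That leaves position 3 = 7. So position 6 can't be 7.
Determined: position 2=3, position 3=7, position 5=8. The other positions each still have more than one consistent value. That makes 3.

3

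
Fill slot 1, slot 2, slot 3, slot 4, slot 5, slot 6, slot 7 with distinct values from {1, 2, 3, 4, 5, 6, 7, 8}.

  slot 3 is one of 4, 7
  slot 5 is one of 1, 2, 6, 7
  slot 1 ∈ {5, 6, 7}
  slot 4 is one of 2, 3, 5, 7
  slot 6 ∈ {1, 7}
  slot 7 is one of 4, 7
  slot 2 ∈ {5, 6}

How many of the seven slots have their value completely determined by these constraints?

The 7 variables draw from only 7 values {1, 2, 3, 4, 5, 6, 7}, so each is used; only slot 4 can be 3, hence slot 4 = 3.
Among the 6 still-open variables, 2 fits only slot 5 (and all 6 values in {1, 2, 4, 5, 6, 7} must be used), so slot 5 = 2.
The 5 still-open variables together cover exactly {1, 4, 5, 6, 7} — 5 values for 5 variables — and 1 appears only in slot 6's list, so slot 6 = 1.
slot 3 and slot 7 share exactly the 2 values {4, 7}; by pigeonhole those values go to them, so strike 4, 7 from slot 1.
Determined: slot 4=3, slot 5=2, slot 6=1. The other slots each still have more than one consistent value. That makes 3.

3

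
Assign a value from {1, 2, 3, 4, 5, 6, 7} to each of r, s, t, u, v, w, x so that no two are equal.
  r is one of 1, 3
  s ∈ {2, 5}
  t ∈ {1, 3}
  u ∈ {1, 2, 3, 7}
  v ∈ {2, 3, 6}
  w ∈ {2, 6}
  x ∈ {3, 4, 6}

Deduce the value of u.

7

The 7 variables together cover exactly {1, 2, 3, 4, 5, 6, 7} — 7 values for 7 variables — and 4 appears only in x's list, so x = 4.
Among the 6 still-open variables, 5 fits only s (and all 6 values in {1, 2, 3, 5, 6, 7} must be used), so s = 5.
The 5 still-open variables together cover exactly {1, 2, 3, 6, 7} — 5 values for 5 variables — and 7 appears only in u's list, so u = 7.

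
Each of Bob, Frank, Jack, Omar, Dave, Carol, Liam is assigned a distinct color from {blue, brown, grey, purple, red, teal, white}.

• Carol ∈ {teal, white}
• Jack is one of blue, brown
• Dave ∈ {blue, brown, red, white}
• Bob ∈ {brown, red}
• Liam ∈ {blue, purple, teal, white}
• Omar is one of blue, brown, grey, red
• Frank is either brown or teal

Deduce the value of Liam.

The 7 variables together cover exactly {blue, brown, grey, purple, red, teal, white} — 7 values for 7 variables — and grey appears only in Omar's list, so Omar = grey.
Among the 6 still-open variables, purple fits only Liam (and all 6 values in {blue, brown, purple, red, teal, white} must be used), so Liam = purple.

purple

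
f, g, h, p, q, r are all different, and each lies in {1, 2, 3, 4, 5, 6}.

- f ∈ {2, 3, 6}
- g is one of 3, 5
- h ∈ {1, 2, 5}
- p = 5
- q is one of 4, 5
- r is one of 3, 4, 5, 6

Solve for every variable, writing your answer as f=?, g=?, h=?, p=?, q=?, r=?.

p has just one choice, so p = 5. Remove 5 from g, h, q, r.
That leaves q = 4. Strike 4 from r.
That leaves g = 3. Eliminate 3 elsewhere: f, r.
That leaves r = 6. Remove 6 from f.
That leaves f = 2. So h can't be 2.
h has just one choice, so h = 1.

f=2, g=3, h=1, p=5, q=4, r=6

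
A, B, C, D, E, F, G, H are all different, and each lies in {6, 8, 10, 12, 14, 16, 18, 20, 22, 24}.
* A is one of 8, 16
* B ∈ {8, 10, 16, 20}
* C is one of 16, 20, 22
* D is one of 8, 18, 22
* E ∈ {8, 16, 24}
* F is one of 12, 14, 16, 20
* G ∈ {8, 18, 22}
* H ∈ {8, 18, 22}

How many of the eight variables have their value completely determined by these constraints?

4

D, G, H share exactly the 3 values {8, 18, 22}; by pigeonhole those values go to them, so strike 8, 18, 22 from A, B, C, E.
A has just one choice, so A = 16. Remove 16 from B, C, E, F.
C has just one choice, so C = 20. Strike 20 from B, F.
E's domain is down to {24}, so E = 24.
B must be 10 (only option left).
Determined: A=16, B=10, C=20, E=24. The other variables each still have more than one consistent value. That makes 4.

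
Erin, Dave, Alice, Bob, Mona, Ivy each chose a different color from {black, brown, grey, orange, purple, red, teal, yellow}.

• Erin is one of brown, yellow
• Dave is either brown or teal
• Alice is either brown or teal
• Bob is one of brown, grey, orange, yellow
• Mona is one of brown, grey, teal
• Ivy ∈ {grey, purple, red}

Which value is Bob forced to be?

orange

Dave and Alice between them cover only {brown, teal} — a naked pair. Remove those values from Erin, Bob, Mona.
Erin's domain is down to {yellow}, so Erin = yellow. So Bob can't be yellow.
Mona has just one choice, so Mona = grey. Remove grey from Bob, Ivy.
So Bob = orange.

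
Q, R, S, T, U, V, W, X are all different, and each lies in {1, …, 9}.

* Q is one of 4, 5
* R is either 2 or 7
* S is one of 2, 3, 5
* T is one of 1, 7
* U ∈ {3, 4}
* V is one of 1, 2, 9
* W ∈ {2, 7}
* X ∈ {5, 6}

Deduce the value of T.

1

The 8 variables together cover exactly {1, 2, 3, 4, 5, 6, 7, 9} — 8 values for 8 variables — and 6 appears only in X's list, so X = 6.
Among the 7 still-open variables, 9 fits only V (and all 7 values in {1, 2, 3, 4, 5, 7, 9} must be used), so V = 9.
The 6 still-open variables together cover exactly {1, 2, 3, 4, 5, 7} — 6 values for 6 variables — and 1 appears only in T's list, so T = 1.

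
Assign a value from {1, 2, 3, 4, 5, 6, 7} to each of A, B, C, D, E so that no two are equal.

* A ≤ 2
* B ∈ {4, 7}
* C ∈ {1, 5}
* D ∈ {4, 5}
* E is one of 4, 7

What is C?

1

Among the 5 variables, 2 fits only A (and all 5 values in {1, 2, 4, 5, 7} must be used), so A = 2.
Among the 4 still-open variables, 1 fits only C (and all 4 values in {1, 4, 5, 7} must be used), so C = 1.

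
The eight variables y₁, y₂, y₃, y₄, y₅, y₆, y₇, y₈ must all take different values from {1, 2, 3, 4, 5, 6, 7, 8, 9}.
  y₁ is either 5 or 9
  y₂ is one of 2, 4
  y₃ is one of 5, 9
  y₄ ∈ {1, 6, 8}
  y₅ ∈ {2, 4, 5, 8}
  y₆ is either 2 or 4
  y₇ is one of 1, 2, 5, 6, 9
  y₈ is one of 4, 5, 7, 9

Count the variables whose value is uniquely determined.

The 8 variables together cover exactly {1, 2, 4, 5, 6, 7, 8, 9} — 8 values for 8 variables — and 7 appears only in y₈'s list, so y₈ = 7.
y₁ and y₃ between them cover only {5, 9} — a naked pair. Remove those values from y₅, y₇.
y₂ and y₆ share exactly the 2 values {2, 4}; by pigeonhole those values go to them, so strike 2, 4 from y₅, y₇.
y₅ must be 8 (only option left). Eliminate 8 elsewhere: y₄.
Determined: y₅=8, y₈=7. The other variables each still have more than one consistent value. That makes 2.

2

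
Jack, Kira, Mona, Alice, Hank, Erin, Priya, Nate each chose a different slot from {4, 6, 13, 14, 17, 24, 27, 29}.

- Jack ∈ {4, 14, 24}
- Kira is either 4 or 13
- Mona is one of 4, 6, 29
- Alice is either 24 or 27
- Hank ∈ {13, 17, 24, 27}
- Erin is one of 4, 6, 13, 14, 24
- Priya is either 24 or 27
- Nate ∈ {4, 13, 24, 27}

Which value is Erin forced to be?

The 8 variables together cover exactly {4, 6, 13, 14, 17, 24, 27, 29} — 8 values for 8 variables — and 17 appears only in Hank's list, so Hank = 17.
Among the 7 still-open variables, 29 fits only Mona (and all 7 values in {4, 6, 13, 14, 24, 27, 29} must be used), so Mona = 29.
Among the 6 still-open variables, 6 fits only Erin (and all 6 values in {4, 6, 13, 14, 24, 27} must be used), so Erin = 6.

6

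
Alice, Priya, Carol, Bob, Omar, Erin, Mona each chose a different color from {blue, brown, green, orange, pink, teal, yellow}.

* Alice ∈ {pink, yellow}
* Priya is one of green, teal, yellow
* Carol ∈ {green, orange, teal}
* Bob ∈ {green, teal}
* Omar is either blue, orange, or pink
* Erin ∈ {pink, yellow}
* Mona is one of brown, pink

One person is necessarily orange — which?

Carol

Among the 7 variables, blue fits only Omar (and all 7 values in {blue, brown, green, orange, pink, teal, yellow} must be used), so Omar = blue.
The 6 still-open variables draw from only 6 values {brown, green, orange, pink, teal, yellow}, so each is used; only Mona can be brown, hence Mona = brown.
Among the 5 still-open variables, orange fits only Carol (and all 5 values in {green, orange, pink, teal, yellow} must be used), so Carol = orange.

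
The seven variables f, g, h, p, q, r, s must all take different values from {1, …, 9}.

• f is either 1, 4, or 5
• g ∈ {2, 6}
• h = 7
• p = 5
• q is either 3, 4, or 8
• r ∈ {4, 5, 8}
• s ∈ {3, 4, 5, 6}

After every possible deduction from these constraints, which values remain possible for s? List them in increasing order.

h must be 7 (only option left).
p has just one choice, so p = 5. Eliminate 5 elsewhere: f, r, s.
No further eliminations apply; s can still be any of 3, 4, 6.

3, 4, 6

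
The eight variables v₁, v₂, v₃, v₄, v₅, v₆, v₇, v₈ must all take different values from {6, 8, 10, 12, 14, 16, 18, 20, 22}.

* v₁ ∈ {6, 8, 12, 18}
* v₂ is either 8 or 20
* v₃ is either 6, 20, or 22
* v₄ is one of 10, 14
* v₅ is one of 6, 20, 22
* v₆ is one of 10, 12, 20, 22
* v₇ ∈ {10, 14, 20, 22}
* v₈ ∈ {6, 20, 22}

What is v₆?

12

The 8 variables draw from only 8 values {6, 8, 10, 12, 14, 18, 20, 22}, so each is used; only v₁ can be 18, hence v₁ = 18.
The 7 still-open variables draw from only 7 values {6, 8, 10, 12, 14, 20, 22}, so each is used; only v₂ can be 8, hence v₂ = 8.
The 6 still-open variables draw from only 6 values {6, 10, 12, 14, 20, 22}, so each is used; only v₆ can be 12, hence v₆ = 12.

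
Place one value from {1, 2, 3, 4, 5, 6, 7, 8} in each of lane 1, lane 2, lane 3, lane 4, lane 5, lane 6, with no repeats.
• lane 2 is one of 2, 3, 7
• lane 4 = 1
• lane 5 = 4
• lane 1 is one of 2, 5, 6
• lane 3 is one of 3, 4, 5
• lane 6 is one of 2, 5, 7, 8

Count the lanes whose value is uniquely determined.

lane 4 must be 1 (only option left).
lane 5 has just one choice, so lane 5 = 4. Strike 4 from lane 3.
Determined: lane 4=1, lane 5=4. The other lanes each still have more than one consistent value. That makes 2.

2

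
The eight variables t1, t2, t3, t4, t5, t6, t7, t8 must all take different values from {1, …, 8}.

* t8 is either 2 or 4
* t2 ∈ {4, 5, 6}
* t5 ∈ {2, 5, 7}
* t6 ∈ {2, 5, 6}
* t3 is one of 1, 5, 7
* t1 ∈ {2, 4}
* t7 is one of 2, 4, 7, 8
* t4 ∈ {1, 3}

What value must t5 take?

7

The 8 variables together cover exactly {1, 2, 3, 4, 5, 6, 7, 8} — 8 values for 8 variables — and 3 appears only in t4's list, so t4 = 3.
The 7 still-open variables together cover exactly {1, 2, 4, 5, 6, 7, 8} — 7 values for 7 variables — and 1 appears only in t3's list, so t3 = 1.
The 6 still-open variables together cover exactly {2, 4, 5, 6, 7, 8} — 6 values for 6 variables — and 8 appears only in t7's list, so t7 = 8.
Among the 5 still-open variables, 7 fits only t5 (and all 5 values in {2, 4, 5, 6, 7} must be used), so t5 = 7.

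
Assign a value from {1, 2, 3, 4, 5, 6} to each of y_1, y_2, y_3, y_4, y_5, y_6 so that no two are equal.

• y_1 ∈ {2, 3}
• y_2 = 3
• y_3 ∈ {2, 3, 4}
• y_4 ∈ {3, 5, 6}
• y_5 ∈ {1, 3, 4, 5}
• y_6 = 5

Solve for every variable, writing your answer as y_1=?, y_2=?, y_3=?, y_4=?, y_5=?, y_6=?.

y_1=2, y_2=3, y_3=4, y_4=6, y_5=1, y_6=5

y_2's domain is down to {3}, so y_2 = 3. Eliminate 3 elsewhere: y_1, y_3, y_4, y_5.
y_6's domain is down to {5}, so y_6 = 5. Remove 5 from y_4, y_5.
y_1 has just one choice, so y_1 = 2. Strike 2 from y_3.
y_3 has just one choice, so y_3 = 4. Strike 4 from y_5.
y_4 has just one choice, so y_4 = 6.
y_5's domain is down to {1}, so y_5 = 1.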